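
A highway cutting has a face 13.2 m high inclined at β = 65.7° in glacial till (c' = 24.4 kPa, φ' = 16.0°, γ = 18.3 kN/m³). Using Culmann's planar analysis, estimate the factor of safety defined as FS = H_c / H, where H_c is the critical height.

FS = 1.00

H_c = (4c'/γ) · sinβ cosφ' / [1 − cos(β − φ')]
    = (4·24.4/18.3) · sin65.7°·cos16.0° / [1 − cos49.7°]
    = 5.333 · 0.8761 / 0.3532 = 13.23 m
FS = H_c / H = 13.23 / 13.2 = 1.002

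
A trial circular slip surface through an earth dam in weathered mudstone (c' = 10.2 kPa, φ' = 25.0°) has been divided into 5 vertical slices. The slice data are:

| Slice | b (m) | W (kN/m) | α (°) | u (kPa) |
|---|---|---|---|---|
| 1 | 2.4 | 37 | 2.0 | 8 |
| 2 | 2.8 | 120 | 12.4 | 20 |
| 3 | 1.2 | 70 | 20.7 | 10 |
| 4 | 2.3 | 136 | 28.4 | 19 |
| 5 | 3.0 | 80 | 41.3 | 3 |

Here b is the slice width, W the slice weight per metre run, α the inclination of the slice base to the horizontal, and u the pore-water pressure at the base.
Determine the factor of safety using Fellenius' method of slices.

Ordinary method of slices: FS = Σ[c'·Δl_i + (W_i cosα_i − u_i·Δl_i)·tanφ'] / Σ W_i sinα_i, with Δl_i = b_i / cosα_i.
Slice 1: Δl = 2.4/cos2.0° = 2.401 m; N'_1 = 37·cos2.0° − 8·2.401 = 17.8; c'Δl = 24.49; W sinα = 1.3
Slice 2: Δl = 2.8/cos12.4° = 2.867 m; N'_2 = 120·cos12.4° − 20·2.867 = 59.9; c'Δl = 29.24; W sinα = 25.8
Slice 3: Δl = 1.2/cos20.7° = 1.283 m; N'_3 = 70·cos20.7° − 10·1.283 = 52.7; c'Δl = 13.08; W sinα = 24.7
Slice 4: Δl = 2.3/cos28.4° = 2.615 m; N'_4 = 136·cos28.4° − 19·2.615 = 70.0; c'Δl = 26.67; W sinα = 64.7
Slice 5: Δl = 3.0/cos41.3° = 3.993 m; N'_5 = 80·cos41.3° − 3·3.993 = 48.1; c'Δl = 40.73; W sinα = 52.8
Σc'Δl = 134.2 kN/m; ΣN' = 248.4 kN/m; ΣW sinα = 169.3 kN/m
Resisting = 134.2 + 248.4·tan25.0° = 134.2 + 115.8 = 250.0 kN/m
FS = 250.0 / 169.3 = 1.477

FS = 1.48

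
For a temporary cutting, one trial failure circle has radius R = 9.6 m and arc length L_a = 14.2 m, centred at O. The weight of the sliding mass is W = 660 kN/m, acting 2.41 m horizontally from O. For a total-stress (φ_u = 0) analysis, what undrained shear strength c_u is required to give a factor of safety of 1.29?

c_u = 15.1 kPa

FS = c_u·L_a·R / (W·d), so c_u = FS·W·d / (L_a·R).
c_u = 1.29·660·2.41 / (14.20·9.6) = 2051.9 / 136.32 = 15.05 kPa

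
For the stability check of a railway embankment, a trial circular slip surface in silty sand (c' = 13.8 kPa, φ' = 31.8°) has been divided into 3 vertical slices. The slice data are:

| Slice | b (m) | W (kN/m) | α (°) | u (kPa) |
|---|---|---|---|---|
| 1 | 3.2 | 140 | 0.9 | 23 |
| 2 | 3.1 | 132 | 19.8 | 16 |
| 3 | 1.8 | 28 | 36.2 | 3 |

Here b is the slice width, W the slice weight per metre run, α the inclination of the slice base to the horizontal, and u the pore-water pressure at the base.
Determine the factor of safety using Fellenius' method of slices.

Ordinary method of slices: FS = Σ[c'·Δl_i + (W_i cosα_i − u_i·Δl_i)·tanφ'] / Σ W_i sinα_i, with Δl_i = b_i / cosα_i.
Slice 1: Δl = 3.2/cos0.9° = 3.200 m; N'_1 = 140·cos0.9° − 23·3.200 = 66.4; c'Δl = 44.17; W sinα = 2.2
Slice 2: Δl = 3.1/cos19.8° = 3.295 m; N'_2 = 132·cos19.8° − 16·3.295 = 71.5; c'Δl = 45.47; W sinα = 44.7
Slice 3: Δl = 1.8/cos36.2° = 2.231 m; N'_3 = 28·cos36.2° − 3·2.231 = 15.9; c'Δl = 30.78; W sinα = 16.5
Σc'Δl = 120.4 kN/m; ΣN' = 153.8 kN/m; ΣW sinα = 63.4 kN/m
Resisting = 120.4 + 153.8·tan31.8° = 120.4 + 95.3 = 215.7 kN/m
FS = 215.7 / 63.4 = 3.400

FS = 3.40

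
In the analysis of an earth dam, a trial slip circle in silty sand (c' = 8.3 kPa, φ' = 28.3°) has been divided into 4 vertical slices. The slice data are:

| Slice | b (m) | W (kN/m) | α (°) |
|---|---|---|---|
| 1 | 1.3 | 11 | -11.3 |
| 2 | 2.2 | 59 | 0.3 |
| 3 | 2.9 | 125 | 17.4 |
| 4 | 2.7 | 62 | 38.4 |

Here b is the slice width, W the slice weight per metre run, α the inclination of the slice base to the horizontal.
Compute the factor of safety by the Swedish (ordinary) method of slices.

Ordinary method of slices: FS = Σ[c'·Δl_i + (W_i cosα_i)·tanφ'] / Σ W_i sinα_i, with Δl_i = b_i / cosα_i.
Slice 1: Δl = 1.3/cos(-11.3°) = 1.326 m; N'_1 = 11·cos(-11.3°) = 10.8; c'Δl = 11.00; W sinα = -2.2
Slice 2: Δl = 2.2/cos0.3° = 2.200 m; N'_2 = 59·cos0.3° = 59.0; c'Δl = 18.26; W sinα = 0.3
Slice 3: Δl = 2.9/cos17.4° = 3.039 m; N'_3 = 125·cos17.4° = 119.3; c'Δl = 25.22; W sinα = 37.4
Slice 4: Δl = 2.7/cos38.4° = 3.445 m; N'_4 = 62·cos38.4° = 48.6; c'Δl = 28.60; W sinα = 38.5
Σc'Δl = 83.1 kN/m; ΣN' = 237.7 kN/m; ΣW sinα = 74.0 kN/m
Resisting = 83.1 + 237.7·tan28.3° = 83.1 + 128.0 = 211.0 kN/m
FS = 211.0 / 74.0 = 2.850

FS = 2.85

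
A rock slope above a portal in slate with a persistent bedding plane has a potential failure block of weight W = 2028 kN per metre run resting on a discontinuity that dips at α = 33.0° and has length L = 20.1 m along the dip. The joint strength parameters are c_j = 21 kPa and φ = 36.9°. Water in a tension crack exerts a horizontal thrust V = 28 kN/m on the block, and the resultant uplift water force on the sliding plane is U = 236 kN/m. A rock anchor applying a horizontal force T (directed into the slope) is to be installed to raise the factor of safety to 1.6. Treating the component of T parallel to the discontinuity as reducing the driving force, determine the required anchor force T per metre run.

Resolving forces along and normal to the sliding plane, with the horizontal anchor force T adding T·sinα to the effective normal force and T·cosα acting up the plane against the driving force:
FS = [c_jL + (W cosα − U − V sinα + T sinα) tanφ] / [W sinα + V cosα − T cosα]
Without the anchor: N' = 1449.6 kN/m, driving T_d = 1128.0 kN/m, resisting R = 21·20.1 + 1449.6·tan36.9° = 1510.5 kN/m, FS = 1.34.
Setting FS = 1.6 and solving for T:
1.6·(1128.0 − T cos33.0°) = 1510.5 + T sin33.0°·tan36.9°
T·(sin33.0°·tan36.9° + 1.6·cos33.0°) = 1.6·1128.0 − 1510.5
T·(0.5446·0.7508 + 1.6·0.8387) = 1804.8 − 1510.5 = 294.3
T·1.7508 = 294.3
T = 168.1 kN/m

T = 168 kN/m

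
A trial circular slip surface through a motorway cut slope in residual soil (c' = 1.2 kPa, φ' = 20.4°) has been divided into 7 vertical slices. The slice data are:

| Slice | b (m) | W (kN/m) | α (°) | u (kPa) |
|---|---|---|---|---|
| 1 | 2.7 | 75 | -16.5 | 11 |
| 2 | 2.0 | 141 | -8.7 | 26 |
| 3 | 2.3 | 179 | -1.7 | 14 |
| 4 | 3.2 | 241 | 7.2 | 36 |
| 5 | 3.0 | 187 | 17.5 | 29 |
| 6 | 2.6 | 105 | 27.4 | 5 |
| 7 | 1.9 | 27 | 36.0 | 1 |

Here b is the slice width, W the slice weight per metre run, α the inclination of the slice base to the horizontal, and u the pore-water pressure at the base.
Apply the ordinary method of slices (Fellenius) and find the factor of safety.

Ordinary method of slices: FS = Σ[c'·Δl_i + (W_i cosα_i − u_i·Δl_i)·tanφ'] / Σ W_i sinα_i, with Δl_i = b_i / cosα_i.
Slice 1: Δl = 2.7/cos(-16.5°) = 2.816 m; N'_1 = 75·cos(-16.5°) − 11·2.816 = 40.9; c'Δl = 3.38; W sinα = -21.3
Slice 2: Δl = 2.0/cos(-8.7°) = 2.023 m; N'_2 = 141·cos(-8.7°) − 26·2.023 = 86.8; c'Δl = 2.43; W sinα = -21.3
Slice 3: Δl = 2.3/cos(-1.7°) = 2.301 m; N'_3 = 179·cos(-1.7°) − 14·2.301 = 146.7; c'Δl = 2.76; W sinα = -5.3
Slice 4: Δl = 3.2/cos7.2° = 3.225 m; N'_4 = 241·cos7.2° − 36·3.225 = 123.0; c'Δl = 3.87; W sinα = 30.2
Slice 5: Δl = 3.0/cos17.5° = 3.146 m; N'_5 = 187·cos17.5° − 29·3.146 = 87.1; c'Δl = 3.77; W sinα = 56.2
Slice 6: Δl = 2.6/cos27.4° = 2.929 m; N'_6 = 105·cos27.4° − 5·2.929 = 78.6; c'Δl = 3.51; W sinα = 48.3
Slice 7: Δl = 1.9/cos36.0° = 2.349 m; N'_7 = 27·cos36.0° − 1·2.349 = 19.5; c'Δl = 2.82; W sinα = 15.9
Σc'Δl = 22.5 kN/m; ΣN' = 582.6 kN/m; ΣW sinα = 102.7 kN/m
Resisting = 22.5 + 582.6·tan20.4° = 22.5 + 216.7 = 239.2 kN/m
FS = 239.2 / 102.7 = 2.329

FS = 2.33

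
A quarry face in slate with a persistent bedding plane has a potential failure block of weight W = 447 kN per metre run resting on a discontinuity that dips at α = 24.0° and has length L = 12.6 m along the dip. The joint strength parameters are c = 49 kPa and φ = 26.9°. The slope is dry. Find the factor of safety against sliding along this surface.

FS = 4.54

Resolving the block weight along and normal to the plane and applying the Mohr–Coulomb strength on the joint:
N' = W cosα = 447·cos24.0° = 408.4 kN/m
Driving force T = W sinα = 447·sin24.0° = 181.8 kN/m
Resisting force R = c·L + N'·tanφ = 49·12.6 + 408.4·tan26.9° = 617.4 + 207.2 = 824.6 kN/m
FS = R / T = 824.6 / 181.8 = 4.535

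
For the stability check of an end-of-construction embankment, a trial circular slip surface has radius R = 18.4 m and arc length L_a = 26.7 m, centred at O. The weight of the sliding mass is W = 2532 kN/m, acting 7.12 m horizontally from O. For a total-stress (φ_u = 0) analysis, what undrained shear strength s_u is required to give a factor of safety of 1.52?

s_u = 55.8 kPa

FS = s_u·L_a·R / (W·d), so s_u = FS·W·d / (L_a·R).
s_u = 1.52·2532·7.12 / (26.70·18.4) = 27402.3 / 491.28 = 55.78 kPa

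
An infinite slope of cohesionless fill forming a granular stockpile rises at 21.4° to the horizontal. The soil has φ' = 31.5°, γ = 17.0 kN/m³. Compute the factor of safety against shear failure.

For a dry cohesionless infinite slope the factor of safety is FS = tanφ' / tanβ.
FS = tan31.5° / tan21.4° = 0.6128 / 0.3919 = 1.564

FS = 1.56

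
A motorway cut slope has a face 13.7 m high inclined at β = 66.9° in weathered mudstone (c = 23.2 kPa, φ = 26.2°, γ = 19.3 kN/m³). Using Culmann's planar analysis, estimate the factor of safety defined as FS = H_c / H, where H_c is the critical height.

FS = 1.20

H_c = (4c/γ) · sinβ cosφ / [1 − cos(β − φ)]
    = (4·23.2/19.3) · sin66.9°·cos26.2° / [1 − cos40.7°]
    = 4.808 · 0.8253 / 0.2419 = 16.41 m
FS = H_c / H = 16.41 / 13.7 = 1.198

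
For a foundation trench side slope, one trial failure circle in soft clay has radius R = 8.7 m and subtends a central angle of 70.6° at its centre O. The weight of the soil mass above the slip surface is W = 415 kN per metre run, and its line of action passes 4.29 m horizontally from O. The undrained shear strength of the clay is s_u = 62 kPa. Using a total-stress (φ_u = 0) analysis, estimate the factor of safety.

FS = 3.25

Taking moments about the centre O, the resisting moment is provided by the undrained shear strength acting along the arc:
Arc length L_a = R·θ = 8.7·(70.6°·π/180) = 8.7·1.2322 = 10.72 m
M_R = s_u·L_a·R = 62·10.72·8.7 = 5782.5 kN·m/m
M_D = W·d = 415·4.29 = 1780.3 kN·m/m
FS = M_R / M_D = 5782.5 / 1780.3 = 3.248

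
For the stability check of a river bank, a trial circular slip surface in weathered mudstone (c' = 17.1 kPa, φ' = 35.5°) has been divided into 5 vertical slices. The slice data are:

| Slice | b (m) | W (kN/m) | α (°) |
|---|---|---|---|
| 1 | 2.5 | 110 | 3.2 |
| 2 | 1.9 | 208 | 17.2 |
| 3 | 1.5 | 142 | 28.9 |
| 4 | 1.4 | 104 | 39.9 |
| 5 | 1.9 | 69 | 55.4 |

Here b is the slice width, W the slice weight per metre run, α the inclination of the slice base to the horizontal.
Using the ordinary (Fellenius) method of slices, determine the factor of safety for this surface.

Ordinary method of slices: FS = Σ[c'·Δl_i + (W_i cosα_i)·tanφ'] / Σ W_i sinα_i, with Δl_i = b_i / cosα_i.
Slice 1: Δl = 2.5/cos3.2° = 2.504 m; N'_1 = 110·cos3.2° = 109.8; c'Δl = 42.82; W sinα = 6.1
Slice 2: Δl = 1.9/cos17.2° = 1.989 m; N'_2 = 208·cos17.2° = 198.7; c'Δl = 34.01; W sinα = 61.5
Slice 3: Δl = 1.5/cos28.9° = 1.713 m; N'_3 = 142·cos28.9° = 124.3; c'Δl = 29.30; W sinα = 68.6
Slice 4: Δl = 1.4/cos39.9° = 1.825 m; N'_4 = 104·cos39.9° = 79.8; c'Δl = 31.21; W sinα = 66.7
Slice 5: Δl = 1.9/cos55.4° = 3.346 m; N'_5 = 69·cos55.4° = 39.2; c'Δl = 57.22; W sinα = 56.8
Σc'Δl = 194.5 kN/m; ΣN' = 551.8 kN/m; ΣW sinα = 259.8 kN/m
Resisting = 194.5 + 551.8·tan35.5° = 194.5 + 393.6 = 588.2 kN/m
FS = 588.2 / 259.8 = 2.264

FS = 2.26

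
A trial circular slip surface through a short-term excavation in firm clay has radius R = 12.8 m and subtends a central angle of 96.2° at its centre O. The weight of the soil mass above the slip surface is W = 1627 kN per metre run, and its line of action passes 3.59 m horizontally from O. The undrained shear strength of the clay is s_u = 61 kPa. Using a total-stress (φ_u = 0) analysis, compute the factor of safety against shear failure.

Taking moments about the centre O, the resisting moment is provided by the undrained shear strength acting along the arc:
Arc length L_a = R·θ = 12.8·(96.2°·π/180) = 12.8·1.6790 = 21.49 m
M_R = s_u·L_a·R = 61·21.49·12.8 = 16780.4 kN·m/m
M_D = W·d = 1627·3.59 = 5840.9 kN·m/m
FS = M_R / M_D = 16780.4 / 5840.9 = 2.873

FS = 2.87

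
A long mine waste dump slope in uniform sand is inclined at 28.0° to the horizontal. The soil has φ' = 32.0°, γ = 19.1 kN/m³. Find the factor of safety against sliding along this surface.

FS = 1.18

For a dry cohesionless infinite slope the factor of safety is FS = tanφ' / tanβ.
FS = tan32.0° / tan28.0° = 0.6249 / 0.5317 = 1.175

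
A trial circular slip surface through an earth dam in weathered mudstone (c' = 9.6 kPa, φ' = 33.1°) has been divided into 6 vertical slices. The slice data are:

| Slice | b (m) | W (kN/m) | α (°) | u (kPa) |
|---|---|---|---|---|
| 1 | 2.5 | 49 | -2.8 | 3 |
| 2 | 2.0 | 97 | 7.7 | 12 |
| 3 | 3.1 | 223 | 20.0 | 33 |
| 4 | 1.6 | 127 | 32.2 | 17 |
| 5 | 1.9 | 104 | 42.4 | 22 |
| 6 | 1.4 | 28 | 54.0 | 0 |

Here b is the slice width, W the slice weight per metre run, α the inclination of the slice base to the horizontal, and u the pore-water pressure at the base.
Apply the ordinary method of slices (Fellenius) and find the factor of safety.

Ordinary method of slices: FS = Σ[c'·Δl_i + (W_i cosα_i − u_i·Δl_i)·tanφ'] / Σ W_i sinα_i, with Δl_i = b_i / cosα_i.
Slice 1: Δl = 2.5/cos(-2.8°) = 2.503 m; N'_1 = 49·cos(-2.8°) − 3·2.503 = 41.4; c'Δl = 24.03; W sinα = -2.4
Slice 2: Δl = 2.0/cos7.7° = 2.018 m; N'_2 = 97·cos7.7° − 12·2.018 = 71.9; c'Δl = 19.37; W sinα = 13.0
Slice 3: Δl = 3.1/cos20.0° = 3.299 m; N'_3 = 223·cos20.0° − 33·3.299 = 100.7; c'Δl = 31.67; W sinα = 76.3
Slice 4: Δl = 1.6/cos32.2° = 1.891 m; N'_4 = 127·cos32.2° − 17·1.891 = 75.3; c'Δl = 18.15; W sinα = 67.7
Slice 5: Δl = 1.9/cos42.4° = 2.573 m; N'_5 = 104·cos42.4° − 22·2.573 = 20.2; c'Δl = 24.70; W sinα = 70.1
Slice 6: Δl = 1.4/cos54.0° = 2.382 m; N'_6 = 28·cos54.0° − 0·2.382 = 16.5; c'Δl = 22.87; W sinα = 22.7
Σc'Δl = 140.8 kN/m; ΣN' = 326.0 kN/m; ΣW sinα = 247.3 kN/m
Resisting = 140.8 + 326.0·tan33.1° = 140.8 + 212.5 = 353.3 kN/m
FS = 353.3 / 247.3 = 1.428

FS = 1.43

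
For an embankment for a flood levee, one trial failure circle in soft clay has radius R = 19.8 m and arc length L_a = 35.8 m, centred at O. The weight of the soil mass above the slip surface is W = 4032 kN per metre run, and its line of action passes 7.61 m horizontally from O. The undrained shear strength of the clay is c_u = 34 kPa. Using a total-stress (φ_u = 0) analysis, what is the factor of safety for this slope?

FS = 0.79

Taking moments about the centre O, the resisting moment is provided by the undrained shear strength acting along the arc:
M_R = c_u·L_a·R = 34·35.80·19.8 = 24100.6 kN·m/m
M_D = W·d = 4032·7.61 = 30683.5 kN·m/m
FS = M_R / M_D = 24100.6 / 30683.5 = 0.785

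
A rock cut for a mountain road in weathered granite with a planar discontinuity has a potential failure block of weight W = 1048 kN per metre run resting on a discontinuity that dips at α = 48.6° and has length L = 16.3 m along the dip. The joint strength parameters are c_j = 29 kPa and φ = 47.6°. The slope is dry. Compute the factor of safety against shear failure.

Resolving the block weight along and normal to the plane and applying the Mohr–Coulomb strength on the joint:
N' = W cosα = 1048·cos48.6° = 693.1 kN/m
Driving force T = W sinα = 1048·sin48.6° = 786.1 kN/m
Resisting force R = c_j·L + N'·tanφ = 29·16.3 + 693.1·tan47.6° = 472.7 + 759.0 = 1231.7 kN/m
FS = R / T = 1231.7 / 786.1 = 1.567

FS = 1.57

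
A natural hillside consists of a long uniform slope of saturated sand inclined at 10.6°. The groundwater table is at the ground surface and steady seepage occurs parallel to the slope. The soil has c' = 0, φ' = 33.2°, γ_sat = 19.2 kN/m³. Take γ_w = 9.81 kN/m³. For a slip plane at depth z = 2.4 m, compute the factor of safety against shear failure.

With seepage parallel to the slope and the water table at the surface, the effective normal stress on the slip plane uses the buoyant unit weight γ' = γ_sat − γ_w while the driving shear stress uses γ_sat:
FS = [c' + γ' z cos²β tanφ'] / [γ_sat z sinβ cosβ]
(For c' = 0 this reduces to FS = (γ'/γ_sat)·tanφ'/tanβ.)
γ' = 19.2 − 9.81 = 9.39 kN/m³
Numerator = 0.0 + 9.39·2.4·cos²10.6°·tan33.2° = 0.0 + 9.39·2.4·0.9662·0.6544 = 14.248 kPa
Denominator = 19.2·2.4·sin10.6°·cos10.6° = 19.2·2.4·0.1840·0.9829 = 8.332 kPa
FS = 14.248 / 8.332 = 1.710

FS = 1.71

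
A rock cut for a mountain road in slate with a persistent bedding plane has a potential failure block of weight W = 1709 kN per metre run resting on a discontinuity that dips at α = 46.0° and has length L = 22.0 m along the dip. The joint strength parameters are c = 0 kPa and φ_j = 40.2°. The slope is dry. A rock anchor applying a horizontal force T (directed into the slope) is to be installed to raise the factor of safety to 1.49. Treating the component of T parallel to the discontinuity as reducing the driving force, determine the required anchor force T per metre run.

T = 504 kN/m

Resolving forces along and normal to the sliding plane, with the horizontal anchor force T adding T·sinα to the effective normal force and T·cosα acting up the plane against the driving force:
FS = [cL + (W cosα + T sinα) tanφ_j] / [W sinα − T cosα]
Without the anchor: N' = 1187.2 kN/m, driving T_d = 1229.4 kN/m, resisting R = 0·22.0 + 1187.2·tan40.2° = 1003.2 kN/m, FS = 0.82.
Setting FS = 1.49 and solving for T:
1.49·(1229.4 − T cos46.0°) = 1003.2 + T sin46.0°·tan40.2°
T·(sin46.0°·tan40.2° + 1.49·cos46.0°) = 1.49·1229.4 − 1003.2
T·(0.7193·0.8451 + 1.49·0.6947) = 1831.7 − 1003.2 = 828.5
T·1.6429 = 828.5
T = 504.3 kN/m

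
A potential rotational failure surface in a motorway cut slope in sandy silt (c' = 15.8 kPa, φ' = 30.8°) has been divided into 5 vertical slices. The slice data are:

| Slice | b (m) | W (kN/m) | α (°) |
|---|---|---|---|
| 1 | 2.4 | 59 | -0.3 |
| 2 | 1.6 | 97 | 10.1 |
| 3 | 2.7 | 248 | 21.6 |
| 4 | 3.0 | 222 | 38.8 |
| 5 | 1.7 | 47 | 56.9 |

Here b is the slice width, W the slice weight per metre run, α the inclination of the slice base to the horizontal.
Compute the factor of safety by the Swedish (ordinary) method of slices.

Ordinary method of slices: FS = Σ[c'·Δl_i + (W_i cosα_i)·tanφ'] / Σ W_i sinα_i, with Δl_i = b_i / cosα_i.
Slice 1: Δl = 2.4/cos(-0.3°) = 2.400 m; N'_1 = 59·cos(-0.3°) = 59.0; c'Δl = 37.92; W sinα = -0.3
Slice 2: Δl = 1.6/cos10.1° = 1.625 m; N'_2 = 97·cos10.1° = 95.5; c'Δl = 25.68; W sinα = 17.0
Slice 3: Δl = 2.7/cos21.6° = 2.904 m; N'_3 = 248·cos21.6° = 230.6; c'Δl = 45.88; W sinα = 91.3
Slice 4: Δl = 3.0/cos38.8° = 3.849 m; N'_4 = 222·cos38.8° = 173.0; c'Δl = 60.82; W sinα = 139.1
Slice 5: Δl = 1.7/cos56.9° = 3.113 m; N'_5 = 47·cos56.9° = 25.7; c'Δl = 49.18; W sinα = 39.4
Σc'Δl = 219.5 kN/m; ΣN' = 583.8 kN/m; ΣW sinα = 286.5 kN/m
Resisting = 219.5 + 583.8·tan30.8° = 219.5 + 348.0 = 567.5 kN/m
FS = 567.5 / 286.5 = 1.981

FS = 1.98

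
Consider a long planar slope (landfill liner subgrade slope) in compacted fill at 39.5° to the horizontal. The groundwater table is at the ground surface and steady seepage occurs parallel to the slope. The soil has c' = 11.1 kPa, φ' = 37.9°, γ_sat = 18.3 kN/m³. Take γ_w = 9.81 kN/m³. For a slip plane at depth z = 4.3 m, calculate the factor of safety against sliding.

With seepage parallel to the slope and the water table at the surface, the effective normal stress on the slip plane uses the buoyant unit weight γ' = γ_sat − γ_w while the driving shear stress uses γ_sat:
FS = [c' + γ' z cos²β tanφ'] / [γ_sat z sinβ cosβ]
γ' = 18.3 − 9.81 = 8.49 kN/m³
Numerator = 11.1 + 8.49·4.3·cos²39.5°·tan37.9° = 11.1 + 8.49·4.3·0.5954·0.7785 = 28.021 kPa
Denominator = 18.3·4.3·sin39.5°·cos39.5° = 18.3·4.3·0.6361·0.7716 = 38.622 kPa
FS = 28.021 / 38.622 = 0.726

FS = 0.73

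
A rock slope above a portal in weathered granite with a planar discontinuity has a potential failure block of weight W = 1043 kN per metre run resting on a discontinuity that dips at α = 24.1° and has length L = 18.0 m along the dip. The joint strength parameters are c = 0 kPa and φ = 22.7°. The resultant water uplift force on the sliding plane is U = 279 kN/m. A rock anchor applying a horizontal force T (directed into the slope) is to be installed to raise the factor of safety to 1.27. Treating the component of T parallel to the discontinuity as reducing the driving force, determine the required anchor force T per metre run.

T = 195 kN/m

Resolving forces along and normal to the sliding plane, with the horizontal anchor force T adding T·sinα to the effective normal force and T·cosα acting up the plane against the driving force:
FS = [cL + (W cosα − U + T sinα) tanφ] / [W sinα − T cosα]
Without the anchor: N' = 673.1 kN/m, driving T_d = 425.9 kN/m, resisting R = 0·18.0 + 673.1·tan22.7° = 281.6 kN/m, FS = 0.66.
Setting FS = 1.27 and solving for T:
1.27·(425.9 − T cos24.1°) = 281.6 + T sin24.1°·tan22.7°
T·(sin24.1°·tan22.7° + 1.27·cos24.1°) = 1.27·425.9 − 281.6
T·(0.4083·0.4183 + 1.27·0.9128) = 540.9 − 281.6 = 259.3
T·1.3301 = 259.3
T = 195.0 kN/m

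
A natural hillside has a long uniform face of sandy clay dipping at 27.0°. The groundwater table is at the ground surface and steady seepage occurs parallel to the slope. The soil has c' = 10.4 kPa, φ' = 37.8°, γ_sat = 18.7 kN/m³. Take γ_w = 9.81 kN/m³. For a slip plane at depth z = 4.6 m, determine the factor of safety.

FS = 1.02

With seepage parallel to the slope and the water table at the surface, the effective normal stress on the slip plane uses the buoyant unit weight γ' = γ_sat − γ_w while the driving shear stress uses γ_sat:
FS = [c' + γ' z cos²β tanφ'] / [γ_sat z sinβ cosβ]
γ' = 18.7 − 9.81 = 8.89 kN/m³
Numerator = 10.4 + 8.89·4.6·cos²27.0°·tan37.8° = 10.4 + 8.89·4.6·0.7939·0.7757 = 35.583 kPa
Denominator = 18.7·4.6·sin27.0°·cos27.0° = 18.7·4.6·0.4540·0.8910 = 34.796 kPa
FS = 35.583 / 34.796 = 1.023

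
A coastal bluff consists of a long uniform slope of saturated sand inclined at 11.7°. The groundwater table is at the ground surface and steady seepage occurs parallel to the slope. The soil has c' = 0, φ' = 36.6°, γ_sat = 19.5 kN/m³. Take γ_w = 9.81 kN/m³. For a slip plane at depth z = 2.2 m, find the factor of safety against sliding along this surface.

With seepage parallel to the slope and the water table at the surface, the effective normal stress on the slip plane uses the buoyant unit weight γ' = γ_sat − γ_w while the driving shear stress uses γ_sat:
FS = [c' + γ' z cos²β tanφ'] / [γ_sat z sinβ cosβ]
(For c' = 0 this reduces to FS = (γ'/γ_sat)·tanφ'/tanβ.)
γ' = 19.5 − 9.81 = 9.69 kN/m³
Numerator = 0.0 + 9.69·2.2·cos²11.7°·tan36.6° = 0.0 + 9.69·2.2·0.9589·0.7427 = 15.181 kPa
Denominator = 19.5·2.2·sin11.7°·cos11.7° = 19.5·2.2·0.2028·0.9792 = 8.519 kPa
FS = 15.181 / 8.519 = 1.782

FS = 1.78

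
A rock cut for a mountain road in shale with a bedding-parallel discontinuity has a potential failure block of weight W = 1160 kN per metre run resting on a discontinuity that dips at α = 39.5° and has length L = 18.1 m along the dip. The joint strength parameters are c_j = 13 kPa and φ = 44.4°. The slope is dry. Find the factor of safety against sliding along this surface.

Resolving the block weight along and normal to the plane and applying the Mohr–Coulomb strength on the joint:
N' = W cosα = 1160·cos39.5° = 895.1 kN/m
Driving force T = W sinα = 1160·sin39.5° = 737.9 kN/m
Resisting force R = c_j·L + N'·tanφ = 13·18.1 + 895.1·tan44.4° = 235.3 + 876.5 = 1111.8 kN/m
FS = R / T = 1111.8 / 737.9 = 1.507

FS = 1.51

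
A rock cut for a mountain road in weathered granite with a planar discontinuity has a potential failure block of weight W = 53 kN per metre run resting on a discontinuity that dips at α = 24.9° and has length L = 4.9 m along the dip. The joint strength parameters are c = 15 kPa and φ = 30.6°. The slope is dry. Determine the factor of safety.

Resolving the block weight along and normal to the plane and applying the Mohr–Coulomb strength on the joint:
N' = W cosα = 53·cos24.9° = 48.1 kN/m
Driving force T = W sinα = 53·sin24.9° = 22.3 kN/m
Resisting force R = c·L + N'·tanφ = 15·4.9 + 48.1·tan30.6° = 73.5 + 28.4 = 101.9 kN/m
FS = R / T = 101.9 / 22.3 = 4.568

FS = 4.57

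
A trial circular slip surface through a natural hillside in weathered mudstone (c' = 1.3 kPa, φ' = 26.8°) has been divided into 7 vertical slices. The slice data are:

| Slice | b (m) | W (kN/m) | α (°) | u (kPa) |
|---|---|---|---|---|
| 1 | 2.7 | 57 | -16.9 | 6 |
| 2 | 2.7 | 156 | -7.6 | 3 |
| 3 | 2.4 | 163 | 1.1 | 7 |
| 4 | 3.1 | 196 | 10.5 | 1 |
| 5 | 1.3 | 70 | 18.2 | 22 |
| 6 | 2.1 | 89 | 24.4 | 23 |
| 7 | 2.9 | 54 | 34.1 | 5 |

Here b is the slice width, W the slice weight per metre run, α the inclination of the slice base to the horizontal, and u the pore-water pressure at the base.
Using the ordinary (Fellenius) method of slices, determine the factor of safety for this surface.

FS = 3.67

Ordinary method of slices: FS = Σ[c'·Δl_i + (W_i cosα_i − u_i·Δl_i)·tanφ'] / Σ W_i sinα_i, with Δl_i = b_i / cosα_i.
Slice 1: Δl = 2.7/cos(-16.9°) = 2.822 m; N'_1 = 57·cos(-16.9°) − 6·2.822 = 37.6; c'Δl = 3.67; W sinα = -16.6
Slice 2: Δl = 2.7/cos(-7.6°) = 2.724 m; N'_2 = 156·cos(-7.6°) − 3·2.724 = 146.5; c'Δl = 3.54; W sinα = -20.6
Slice 3: Δl = 2.4/cos1.1° = 2.400 m; N'_3 = 163·cos1.1° − 7·2.400 = 146.2; c'Δl = 3.12; W sinα = 3.1
Slice 4: Δl = 3.1/cos10.5° = 3.153 m; N'_4 = 196·cos10.5° − 1·3.153 = 189.6; c'Δl = 4.10; W sinα = 35.7
Slice 5: Δl = 1.3/cos18.2° = 1.368 m; N'_5 = 70·cos18.2° − 22·1.368 = 36.4; c'Δl = 1.78; W sinα = 21.9
Slice 6: Δl = 2.1/cos24.4° = 2.306 m; N'_6 = 89·cos24.4° − 23·2.306 = 28.0; c'Δl = 3.00; W sinα = 36.8
Slice 7: Δl = 2.9/cos34.1° = 3.502 m; N'_7 = 54·cos34.1° − 5·3.502 = 27.2; c'Δl = 4.55; W sinα = 30.3
Σc'Δl = 23.8 kN/m; ΣN' = 611.4 kN/m; ΣW sinα = 90.5 kN/m
Resisting = 23.8 + 611.4·tan26.8° = 23.8 + 308.8 = 332.6 kN/m
FS = 332.6 / 90.5 = 3.673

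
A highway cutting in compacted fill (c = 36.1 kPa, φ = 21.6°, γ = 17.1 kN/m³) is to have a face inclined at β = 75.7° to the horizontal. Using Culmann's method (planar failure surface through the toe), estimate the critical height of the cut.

Culmann's analysis gives the critical failure plane at α_cr = (β + φ)/2 = (75.7 + 21.6)/2 = 48.7°, and the critical height
H_c = (4c/γ) · sinβ cosφ / [1 − cos(β − φ)]
    = (4·36.1/17.1) · sin75.7°·cos21.6° / [1 − cos(54.1°)]
    = 8.444 · 0.9690·0.9298 / [1 − 0.5864]
    = 8.444 · 0.9010 / 0.4136
    = 18.39 m

H_c = 18.39 m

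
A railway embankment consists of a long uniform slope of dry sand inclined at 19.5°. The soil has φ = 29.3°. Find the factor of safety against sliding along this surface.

FS = 1.58

For a dry cohesionless infinite slope the factor of safety is FS = tanφ / tanβ.
FS = tan29.3° / tan19.5° = 0.5612 / 0.3541 = 1.585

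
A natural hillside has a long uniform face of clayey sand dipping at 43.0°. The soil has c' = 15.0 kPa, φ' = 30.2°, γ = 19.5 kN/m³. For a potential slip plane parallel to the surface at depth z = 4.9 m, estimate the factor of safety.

FS = 0.94

For an infinite slope with a slip plane parallel to the surface (no pore pressure): FS = [c' + γz cos²β tanφ'] / [γz sinβ cosβ].
γz = 19.5·4.9 = 95.55 kN/m²
Numerator = 15.0 + 95.55·cos²43.0°·tan30.2° = 15.0 + 95.55·0.5349·0.5820 = 44.745 kPa
Denominator = 95.55·sin43.0°·cos43.0° = 95.55·0.6820·0.7314 = 47.659 kPa
FS = 44.745 / 47.659 = 0.939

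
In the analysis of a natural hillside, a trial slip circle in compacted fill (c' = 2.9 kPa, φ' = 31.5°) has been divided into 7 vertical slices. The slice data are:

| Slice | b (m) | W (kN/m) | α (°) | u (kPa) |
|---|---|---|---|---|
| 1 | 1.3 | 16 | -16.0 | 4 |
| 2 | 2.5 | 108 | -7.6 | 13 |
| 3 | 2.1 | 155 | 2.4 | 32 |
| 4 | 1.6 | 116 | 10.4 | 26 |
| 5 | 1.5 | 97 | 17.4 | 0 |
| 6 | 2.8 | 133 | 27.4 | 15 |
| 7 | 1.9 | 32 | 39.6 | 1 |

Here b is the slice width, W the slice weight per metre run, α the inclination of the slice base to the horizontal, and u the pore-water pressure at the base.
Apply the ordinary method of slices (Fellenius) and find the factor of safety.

Ordinary method of slices: FS = Σ[c'·Δl_i + (W_i cosα_i − u_i·Δl_i)·tanφ'] / Σ W_i sinα_i, with Δl_i = b_i / cosα_i.
Slice 1: Δl = 1.3/cos(-16.0°) = 1.352 m; N'_1 = 16·cos(-16.0°) − 4·1.352 = 10.0; c'Δl = 3.92; W sinα = -4.4
Slice 2: Δl = 2.5/cos(-7.6°) = 2.522 m; N'_2 = 108·cos(-7.6°) − 13·2.522 = 74.3; c'Δl = 7.31; W sinα = -14.3
Slice 3: Δl = 2.1/cos2.4° = 2.102 m; N'_3 = 155·cos2.4° − 32·2.102 = 87.6; c'Δl = 6.10; W sinα = 6.5
Slice 4: Δl = 1.6/cos10.4° = 1.627 m; N'_4 = 116·cos10.4° − 26·1.627 = 71.8; c'Δl = 4.72; W sinα = 20.9
Slice 5: Δl = 1.5/cos17.4° = 1.572 m; N'_5 = 97·cos17.4° − 0·1.572 = 92.6; c'Δl = 4.56; W sinα = 29.0
Slice 6: Δl = 2.8/cos27.4° = 3.154 m; N'_6 = 133·cos27.4° − 15·3.154 = 70.8; c'Δl = 9.15; W sinα = 61.2
Slice 7: Δl = 1.9/cos39.6° = 2.466 m; N'_7 = 32·cos39.6° − 1·2.466 = 22.2; c'Δl = 7.15; W sinα = 20.4
Σc'Δl = 42.9 kN/m; ΣN' = 429.2 kN/m; ΣW sinα = 119.3 kN/m
Resisting = 42.9 + 429.2·tan31.5° = 42.9 + 263.0 = 305.9 kN/m
FS = 305.9 / 119.3 = 2.563

FS = 2.56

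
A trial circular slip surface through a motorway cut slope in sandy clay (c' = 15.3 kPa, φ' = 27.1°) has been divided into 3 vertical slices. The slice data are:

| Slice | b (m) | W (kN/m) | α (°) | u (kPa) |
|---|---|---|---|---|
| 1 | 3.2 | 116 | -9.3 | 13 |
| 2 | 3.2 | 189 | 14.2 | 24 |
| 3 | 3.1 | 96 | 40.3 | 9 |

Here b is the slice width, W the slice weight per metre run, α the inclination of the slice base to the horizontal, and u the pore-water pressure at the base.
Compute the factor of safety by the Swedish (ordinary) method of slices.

Ordinary method of slices: FS = Σ[c'·Δl_i + (W_i cosα_i − u_i·Δl_i)·tanφ'] / Σ W_i sinα_i, with Δl_i = b_i / cosα_i.
Slice 1: Δl = 3.2/cos(-9.3°) = 3.243 m; N'_1 = 116·cos(-9.3°) − 13·3.243 = 72.3; c'Δl = 49.61; W sinα = -18.7
Slice 2: Δl = 3.2/cos14.2° = 3.301 m; N'_2 = 189·cos14.2° − 24·3.301 = 104.0; c'Δl = 50.50; W sinα = 46.4
Slice 3: Δl = 3.1/cos40.3° = 4.065 m; N'_3 = 96·cos40.3° − 9·4.065 = 36.6; c'Δl = 62.19; W sinα = 62.1
Σc'Δl = 162.3 kN/m; ΣN' = 213.0 kN/m; ΣW sinα = 89.7 kN/m
Resisting = 162.3 + 213.0·tan27.1° = 162.3 + 109.0 = 271.3 kN/m
FS = 271.3 / 89.7 = 3.024

FS = 3.02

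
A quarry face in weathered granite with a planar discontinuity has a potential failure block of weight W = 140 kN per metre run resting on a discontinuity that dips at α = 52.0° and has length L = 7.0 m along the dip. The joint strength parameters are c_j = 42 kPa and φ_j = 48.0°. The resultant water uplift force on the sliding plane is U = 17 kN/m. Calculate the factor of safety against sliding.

Resolving the block weight along and normal to the plane and applying the Mohr–Coulomb strength on the joint:
N' = W cosα − U = 140·cos52.0° − 17 = 69.2 kN/m
Driving force T = W sinα = 140·sin52.0° = 110.3 kN/m
Resisting force R = c_j·L + N'·tanφ_j = 42·7.0 + 69.2·tan48.0° = 294.0 + 76.8 = 370.8 kN/m
FS = R / T = 370.8 / 110.3 = 3.362

FS = 3.36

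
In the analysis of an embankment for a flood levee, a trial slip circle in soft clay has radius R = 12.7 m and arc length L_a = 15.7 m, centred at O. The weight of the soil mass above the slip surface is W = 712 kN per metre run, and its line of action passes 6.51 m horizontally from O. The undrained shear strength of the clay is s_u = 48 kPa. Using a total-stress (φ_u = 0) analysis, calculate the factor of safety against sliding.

FS = 2.06

Taking moments about the centre O, the resisting moment is provided by the undrained shear strength acting along the arc:
M_R = s_u·L_a·R = 48·15.70·12.7 = 9570.7 kN·m/m
M_D = W·d = 712·6.51 = 4635.1 kN·m/m
FS = M_R / M_D = 9570.7 / 4635.1 = 2.065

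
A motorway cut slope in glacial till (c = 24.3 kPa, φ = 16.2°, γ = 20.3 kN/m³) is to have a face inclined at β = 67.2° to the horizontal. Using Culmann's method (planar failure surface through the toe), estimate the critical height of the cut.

Culmann's analysis gives the critical failure plane at α_cr = (β + φ)/2 = (67.2 + 16.2)/2 = 41.7°, and the critical height
H_c = (4c/γ) · sinβ cosφ / [1 − cos(β − φ)]
    = (4·24.3/20.3) · sin67.2°·cos16.2° / [1 − cos(51.0°)]
    = 4.788 · 0.9219·0.9603 / [1 − 0.6293]
    = 4.788 · 0.8853 / 0.3707
    = 11.44 m

H_c = 11.44 m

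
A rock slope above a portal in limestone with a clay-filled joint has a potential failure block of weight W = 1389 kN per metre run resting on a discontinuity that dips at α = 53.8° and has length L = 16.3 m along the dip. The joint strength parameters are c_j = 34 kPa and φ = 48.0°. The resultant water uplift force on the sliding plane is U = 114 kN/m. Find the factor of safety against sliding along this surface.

Resolving the block weight along and normal to the plane and applying the Mohr–Coulomb strength on the joint:
N' = W cosα − U = 1389·cos53.8° − 114 = 706.4 kN/m
Driving force T = W sinα = 1389·sin53.8° = 1120.9 kN/m
Resisting force R = c_j·L + N'·tanφ = 34·16.3 + 706.4·tan48.0° = 554.2 + 784.5 = 1338.7 kN/m
FS = R / T = 1338.7 / 1120.9 = 1.194

FS = 1.19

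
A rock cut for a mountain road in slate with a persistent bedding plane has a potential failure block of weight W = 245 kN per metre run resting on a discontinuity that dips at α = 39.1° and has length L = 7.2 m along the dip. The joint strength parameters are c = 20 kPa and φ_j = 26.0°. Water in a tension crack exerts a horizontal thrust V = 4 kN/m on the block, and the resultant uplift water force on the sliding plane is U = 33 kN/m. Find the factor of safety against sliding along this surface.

Resolving the block weight along and normal to the plane and applying the Mohr–Coulomb strength on the joint:
N' = W cosα − U − V sinα = 245·cos39.1° − 33 − 4·sin39.1° = 154.6 kN/m
Driving force T = W sinα + V cosα = 245·sin39.1° + 4·cos39.1° = 157.6 kN/m
Resisting force R = c·L + N'·tanφ_j = 20·7.2 + 154.6·tan26.0° = 144.0 + 75.4 = 219.4 kN/m
FS = R / T = 219.4 / 157.6 = 1.392

FS = 1.39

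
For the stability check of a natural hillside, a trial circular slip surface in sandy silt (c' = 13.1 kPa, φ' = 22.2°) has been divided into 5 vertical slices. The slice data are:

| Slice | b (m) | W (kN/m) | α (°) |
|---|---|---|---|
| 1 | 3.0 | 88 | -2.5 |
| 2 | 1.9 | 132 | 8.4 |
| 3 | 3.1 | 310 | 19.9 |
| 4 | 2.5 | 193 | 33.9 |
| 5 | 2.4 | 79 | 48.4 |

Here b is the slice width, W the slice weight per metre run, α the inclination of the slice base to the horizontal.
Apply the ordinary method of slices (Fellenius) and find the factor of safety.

FS = 1.70

Ordinary method of slices: FS = Σ[c'·Δl_i + (W_i cosα_i)·tanφ'] / Σ W_i sinα_i, with Δl_i = b_i / cosα_i.
Slice 1: Δl = 3.0/cos(-2.5°) = 3.003 m; N'_1 = 88·cos(-2.5°) = 87.9; c'Δl = 39.34; W sinα = -3.8
Slice 2: Δl = 1.9/cos8.4° = 1.921 m; N'_2 = 132·cos8.4° = 130.6; c'Δl = 25.16; W sinα = 19.3
Slice 3: Δl = 3.1/cos19.9° = 3.297 m; N'_3 = 310·cos19.9° = 291.5; c'Δl = 43.19; W sinα = 105.5
Slice 4: Δl = 2.5/cos33.9° = 3.012 m; N'_4 = 193·cos33.9° = 160.2; c'Δl = 39.46; W sinα = 107.6
Slice 5: Δl = 2.4/cos48.4° = 3.615 m; N'_5 = 79·cos48.4° = 52.5; c'Δl = 47.35; W sinα = 59.1
Σc'Δl = 194.5 kN/m; ΣN' = 722.6 kN/m; ΣW sinα = 287.7 kN/m
Resisting = 194.5 + 722.6·tan22.2° = 194.5 + 294.9 = 489.4 kN/m
FS = 489.4 / 287.7 = 1.701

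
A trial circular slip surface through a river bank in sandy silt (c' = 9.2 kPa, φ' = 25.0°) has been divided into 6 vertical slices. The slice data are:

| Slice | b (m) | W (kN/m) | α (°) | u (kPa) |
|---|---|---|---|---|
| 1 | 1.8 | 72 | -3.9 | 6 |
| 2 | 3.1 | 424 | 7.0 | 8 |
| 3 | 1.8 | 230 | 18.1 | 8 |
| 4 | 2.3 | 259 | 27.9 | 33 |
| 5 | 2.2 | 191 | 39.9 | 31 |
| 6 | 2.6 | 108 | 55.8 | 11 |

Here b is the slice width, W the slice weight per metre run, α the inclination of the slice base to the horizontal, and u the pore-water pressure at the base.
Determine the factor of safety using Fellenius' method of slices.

FS = 1.24

Ordinary method of slices: FS = Σ[c'·Δl_i + (W_i cosα_i − u_i·Δl_i)·tanφ'] / Σ W_i sinα_i, with Δl_i = b_i / cosα_i.
Slice 1: Δl = 1.8/cos(-3.9°) = 1.804 m; N'_1 = 72·cos(-3.9°) − 6·1.804 = 61.0; c'Δl = 16.60; W sinα = -4.9
Slice 2: Δl = 3.1/cos7.0° = 3.123 m; N'_2 = 424·cos7.0° − 8·3.123 = 395.9; c'Δl = 28.73; W sinα = 51.7
Slice 3: Δl = 1.8/cos18.1° = 1.894 m; N'_3 = 230·cos18.1° − 8·1.894 = 203.5; c'Δl = 17.42; W sinα = 71.5
Slice 4: Δl = 2.3/cos27.9° = 2.602 m; N'_4 = 259·cos27.9° − 33·2.602 = 143.0; c'Δl = 23.94; W sinα = 121.2
Slice 5: Δl = 2.2/cos39.9° = 2.868 m; N'_5 = 191·cos39.9° − 31·2.868 = 57.6; c'Δl = 26.38; W sinα = 122.5
Slice 6: Δl = 2.6/cos55.8° = 4.626 m; N'_6 = 108·cos55.8° − 11·4.626 = 9.8; c'Δl = 42.56; W sinα = 89.3
Σc'Δl = 155.6 kN/m; ΣN' = 870.8 kN/m; ΣW sinα = 451.3 kN/m
Resisting = 155.6 + 870.8·tan25.0° = 155.6 + 406.1 = 561.7 kN/m
FS = 561.7 / 451.3 = 1.245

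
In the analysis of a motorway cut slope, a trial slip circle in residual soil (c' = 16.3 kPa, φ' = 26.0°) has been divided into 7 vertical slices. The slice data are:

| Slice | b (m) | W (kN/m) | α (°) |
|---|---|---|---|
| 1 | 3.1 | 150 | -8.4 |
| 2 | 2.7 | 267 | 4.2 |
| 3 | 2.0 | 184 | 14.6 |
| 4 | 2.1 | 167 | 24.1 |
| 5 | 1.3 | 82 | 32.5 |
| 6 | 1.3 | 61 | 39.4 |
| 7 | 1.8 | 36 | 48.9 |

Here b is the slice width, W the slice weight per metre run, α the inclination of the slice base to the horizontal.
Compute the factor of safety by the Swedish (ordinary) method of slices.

Ordinary method of slices: FS = Σ[c'·Δl_i + (W_i cosα_i)·tanφ'] / Σ W_i sinα_i, with Δl_i = b_i / cosα_i.
Slice 1: Δl = 3.1/cos(-8.4°) = 3.134 m; N'_1 = 150·cos(-8.4°) = 148.4; c'Δl = 51.08; W sinα = -21.9
Slice 2: Δl = 2.7/cos4.2° = 2.707 m; N'_2 = 267·cos4.2° = 266.3; c'Δl = 44.13; W sinα = 19.6
Slice 3: Δl = 2.0/cos14.6° = 2.067 m; N'_3 = 184·cos14.6° = 178.1; c'Δl = 33.69; W sinα = 46.4
Slice 4: Δl = 2.1/cos24.1° = 2.301 m; N'_4 = 167·cos24.1° = 152.4; c'Δl = 37.50; W sinα = 68.2
Slice 5: Δl = 1.3/cos32.5° = 1.541 m; N'_5 = 82·cos32.5° = 69.2; c'Δl = 25.12; W sinα = 44.1
Slice 6: Δl = 1.3/cos39.4° = 1.682 m; N'_6 = 61·cos39.4° = 47.1; c'Δl = 27.42; W sinα = 38.7
Slice 7: Δl = 1.8/cos48.9° = 2.738 m; N'_7 = 36·cos48.9° = 23.7; c'Δl = 44.63; W sinα = 27.1
Σc'Δl = 263.6 kN/m; ΣN' = 885.1 kN/m; ΣW sinα = 222.1 kN/m
Resisting = 263.6 + 885.1·tan26.0° = 263.6 + 431.7 = 695.3 kN/m
FS = 695.3 / 222.1 = 3.130

FS = 3.13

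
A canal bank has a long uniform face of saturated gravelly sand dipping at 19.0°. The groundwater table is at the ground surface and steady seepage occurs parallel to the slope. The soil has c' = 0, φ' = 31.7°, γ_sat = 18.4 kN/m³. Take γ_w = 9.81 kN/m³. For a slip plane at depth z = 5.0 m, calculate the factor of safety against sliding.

With seepage parallel to the slope and the water table at the surface, the effective normal stress on the slip plane uses the buoyant unit weight γ' = γ_sat − γ_w while the driving shear stress uses γ_sat:
FS = [c' + γ' z cos²β tanφ'] / [γ_sat z sinβ cosβ]
(For c' = 0 this reduces to FS = (γ'/γ_sat)·tanφ'/tanβ.)
γ' = 18.4 − 9.81 = 8.59 kN/m³
Numerator = 0.0 + 8.59·5.0·cos²19.0°·tan31.7° = 0.0 + 8.59·5.0·0.8940·0.6176 = 23.715 kPa
Denominator = 18.4·5.0·sin19.0°·cos19.0° = 18.4·5.0·0.3256·0.9455 = 28.320 kPa
FS = 23.715 / 28.320 = 0.837

FS = 0.84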